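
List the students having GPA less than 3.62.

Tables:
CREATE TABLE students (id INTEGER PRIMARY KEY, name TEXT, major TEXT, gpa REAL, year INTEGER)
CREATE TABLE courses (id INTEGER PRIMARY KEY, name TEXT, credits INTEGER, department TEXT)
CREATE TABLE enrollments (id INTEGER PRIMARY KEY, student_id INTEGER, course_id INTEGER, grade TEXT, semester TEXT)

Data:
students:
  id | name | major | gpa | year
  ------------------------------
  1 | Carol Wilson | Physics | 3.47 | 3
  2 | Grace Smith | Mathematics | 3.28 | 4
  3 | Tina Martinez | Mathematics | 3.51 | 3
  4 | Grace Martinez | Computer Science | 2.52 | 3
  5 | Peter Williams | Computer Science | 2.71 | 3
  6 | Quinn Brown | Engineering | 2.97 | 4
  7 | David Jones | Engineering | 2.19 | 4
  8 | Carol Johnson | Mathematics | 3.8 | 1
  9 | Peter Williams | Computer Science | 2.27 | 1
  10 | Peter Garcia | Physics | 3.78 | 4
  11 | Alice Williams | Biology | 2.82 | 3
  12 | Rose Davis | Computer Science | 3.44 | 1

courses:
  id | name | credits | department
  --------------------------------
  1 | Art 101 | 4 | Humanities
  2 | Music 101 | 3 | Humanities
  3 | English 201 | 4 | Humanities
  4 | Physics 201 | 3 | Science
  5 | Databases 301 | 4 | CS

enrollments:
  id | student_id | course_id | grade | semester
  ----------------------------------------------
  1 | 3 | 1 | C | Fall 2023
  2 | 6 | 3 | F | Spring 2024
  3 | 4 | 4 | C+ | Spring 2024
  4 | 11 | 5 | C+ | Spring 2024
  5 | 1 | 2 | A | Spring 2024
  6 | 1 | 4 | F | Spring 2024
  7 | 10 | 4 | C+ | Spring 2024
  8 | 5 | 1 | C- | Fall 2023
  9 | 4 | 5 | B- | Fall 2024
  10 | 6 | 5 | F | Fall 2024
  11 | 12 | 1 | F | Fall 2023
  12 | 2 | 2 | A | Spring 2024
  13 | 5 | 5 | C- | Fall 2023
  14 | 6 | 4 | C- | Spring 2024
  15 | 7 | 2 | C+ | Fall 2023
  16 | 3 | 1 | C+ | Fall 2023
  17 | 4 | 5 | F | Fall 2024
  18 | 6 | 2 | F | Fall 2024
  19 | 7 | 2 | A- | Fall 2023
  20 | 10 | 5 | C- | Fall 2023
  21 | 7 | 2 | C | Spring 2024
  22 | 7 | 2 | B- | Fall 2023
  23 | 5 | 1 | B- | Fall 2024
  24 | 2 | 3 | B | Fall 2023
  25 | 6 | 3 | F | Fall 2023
SELECT name, gpa FROM students WHERE gpa < 3.62

Execution result:
name | gpa
Carol Wilson | 3.47
Grace Smith | 3.28
Tina Martinez | 3.51
Grace Martinez | 2.52
Peter Williams | 2.71
Quinn Brown | 2.97
David Jones | 2.19
Peter Williams | 2.27
Alice Williams | 2.82
Rose Davis | 3.44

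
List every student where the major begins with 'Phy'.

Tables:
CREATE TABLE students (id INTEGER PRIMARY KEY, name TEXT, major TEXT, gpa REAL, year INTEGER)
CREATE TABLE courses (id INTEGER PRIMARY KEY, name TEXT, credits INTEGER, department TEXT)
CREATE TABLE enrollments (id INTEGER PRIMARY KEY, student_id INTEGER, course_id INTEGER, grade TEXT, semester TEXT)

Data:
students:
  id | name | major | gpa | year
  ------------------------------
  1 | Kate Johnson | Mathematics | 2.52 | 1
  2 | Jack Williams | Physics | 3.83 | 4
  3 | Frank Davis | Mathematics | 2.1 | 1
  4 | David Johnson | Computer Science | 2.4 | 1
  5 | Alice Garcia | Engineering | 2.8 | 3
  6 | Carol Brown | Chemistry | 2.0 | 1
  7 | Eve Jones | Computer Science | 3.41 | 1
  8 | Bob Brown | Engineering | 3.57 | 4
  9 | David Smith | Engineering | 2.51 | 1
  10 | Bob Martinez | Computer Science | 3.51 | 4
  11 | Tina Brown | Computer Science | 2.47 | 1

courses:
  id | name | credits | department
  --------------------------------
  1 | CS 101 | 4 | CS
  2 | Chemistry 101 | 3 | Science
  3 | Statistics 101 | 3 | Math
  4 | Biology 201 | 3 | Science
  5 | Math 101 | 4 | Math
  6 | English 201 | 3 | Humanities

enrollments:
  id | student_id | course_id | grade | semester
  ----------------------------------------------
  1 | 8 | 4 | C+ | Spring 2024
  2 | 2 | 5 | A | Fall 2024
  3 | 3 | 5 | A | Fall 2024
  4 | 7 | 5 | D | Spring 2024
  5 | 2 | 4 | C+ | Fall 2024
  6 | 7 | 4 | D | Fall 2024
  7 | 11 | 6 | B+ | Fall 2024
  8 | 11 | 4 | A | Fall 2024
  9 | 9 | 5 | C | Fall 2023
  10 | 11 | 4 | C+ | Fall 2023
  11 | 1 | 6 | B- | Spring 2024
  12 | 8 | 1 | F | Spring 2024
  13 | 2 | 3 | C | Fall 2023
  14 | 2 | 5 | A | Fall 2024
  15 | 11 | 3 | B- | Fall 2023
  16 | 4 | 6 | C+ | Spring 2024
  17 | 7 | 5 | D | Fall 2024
SELECT name, major FROM students WHERE major LIKE 'Phy%'

Execution result:
name | major
Jack Williams | Physics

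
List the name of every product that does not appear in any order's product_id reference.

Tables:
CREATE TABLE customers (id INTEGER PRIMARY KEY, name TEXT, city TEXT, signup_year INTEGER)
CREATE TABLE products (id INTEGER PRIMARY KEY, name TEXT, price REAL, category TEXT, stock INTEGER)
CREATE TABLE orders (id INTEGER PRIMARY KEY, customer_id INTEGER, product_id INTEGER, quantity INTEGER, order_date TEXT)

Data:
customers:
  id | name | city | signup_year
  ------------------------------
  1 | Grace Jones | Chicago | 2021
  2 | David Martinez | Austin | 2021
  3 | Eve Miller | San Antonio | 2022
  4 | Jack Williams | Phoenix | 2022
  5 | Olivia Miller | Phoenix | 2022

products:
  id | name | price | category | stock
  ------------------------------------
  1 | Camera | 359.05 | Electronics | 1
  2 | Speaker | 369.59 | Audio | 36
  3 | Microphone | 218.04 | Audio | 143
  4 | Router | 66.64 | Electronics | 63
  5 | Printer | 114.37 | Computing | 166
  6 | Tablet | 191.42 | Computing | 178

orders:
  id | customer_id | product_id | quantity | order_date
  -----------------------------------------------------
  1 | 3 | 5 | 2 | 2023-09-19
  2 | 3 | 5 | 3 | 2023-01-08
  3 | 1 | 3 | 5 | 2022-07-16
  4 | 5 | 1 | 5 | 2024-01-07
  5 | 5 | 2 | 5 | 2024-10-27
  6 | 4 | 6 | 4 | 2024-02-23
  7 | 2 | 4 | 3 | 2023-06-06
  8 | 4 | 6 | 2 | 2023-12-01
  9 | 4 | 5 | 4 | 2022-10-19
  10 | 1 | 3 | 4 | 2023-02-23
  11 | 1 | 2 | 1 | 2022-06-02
SELECT p.name FROM products p LEFT JOIN orders c ON c.product_id = p.id WHERE c.id IS NULL

Execution result:
(no rows)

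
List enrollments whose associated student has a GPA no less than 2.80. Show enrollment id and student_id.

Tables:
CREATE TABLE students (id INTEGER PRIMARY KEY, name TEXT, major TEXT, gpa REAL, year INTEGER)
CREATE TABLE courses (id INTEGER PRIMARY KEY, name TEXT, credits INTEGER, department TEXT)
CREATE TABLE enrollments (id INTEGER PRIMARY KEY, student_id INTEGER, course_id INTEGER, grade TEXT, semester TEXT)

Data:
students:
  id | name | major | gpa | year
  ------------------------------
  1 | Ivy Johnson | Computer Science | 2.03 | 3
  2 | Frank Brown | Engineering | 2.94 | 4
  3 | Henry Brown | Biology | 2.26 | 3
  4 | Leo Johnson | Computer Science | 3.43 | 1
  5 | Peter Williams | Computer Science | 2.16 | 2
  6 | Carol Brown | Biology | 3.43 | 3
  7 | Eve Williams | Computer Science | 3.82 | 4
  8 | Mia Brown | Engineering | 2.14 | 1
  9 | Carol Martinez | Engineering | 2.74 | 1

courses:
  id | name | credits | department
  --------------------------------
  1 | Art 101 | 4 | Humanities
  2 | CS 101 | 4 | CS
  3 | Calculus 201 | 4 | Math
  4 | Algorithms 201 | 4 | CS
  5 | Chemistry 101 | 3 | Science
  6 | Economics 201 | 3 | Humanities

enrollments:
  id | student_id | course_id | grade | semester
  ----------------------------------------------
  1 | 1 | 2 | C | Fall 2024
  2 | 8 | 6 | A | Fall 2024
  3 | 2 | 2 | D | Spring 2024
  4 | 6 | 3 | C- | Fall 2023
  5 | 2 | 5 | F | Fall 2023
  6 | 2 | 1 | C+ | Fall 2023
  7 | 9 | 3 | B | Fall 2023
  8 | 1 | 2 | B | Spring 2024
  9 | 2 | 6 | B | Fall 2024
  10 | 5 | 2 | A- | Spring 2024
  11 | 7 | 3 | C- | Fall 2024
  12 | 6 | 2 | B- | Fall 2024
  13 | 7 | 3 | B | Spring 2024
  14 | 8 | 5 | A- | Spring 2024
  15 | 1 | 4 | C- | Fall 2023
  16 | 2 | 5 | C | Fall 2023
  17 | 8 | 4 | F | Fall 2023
SELECT id, student_id FROM enrollments WHERE student_id IN (SELECT id FROM students WHERE gpa >= 2.8)

Execution result:
id | student_id
3 | 2
4 | 6
5 | 2
6 | 2
9 | 2
11 | 7
12 | 6
13 | 7
16 | 2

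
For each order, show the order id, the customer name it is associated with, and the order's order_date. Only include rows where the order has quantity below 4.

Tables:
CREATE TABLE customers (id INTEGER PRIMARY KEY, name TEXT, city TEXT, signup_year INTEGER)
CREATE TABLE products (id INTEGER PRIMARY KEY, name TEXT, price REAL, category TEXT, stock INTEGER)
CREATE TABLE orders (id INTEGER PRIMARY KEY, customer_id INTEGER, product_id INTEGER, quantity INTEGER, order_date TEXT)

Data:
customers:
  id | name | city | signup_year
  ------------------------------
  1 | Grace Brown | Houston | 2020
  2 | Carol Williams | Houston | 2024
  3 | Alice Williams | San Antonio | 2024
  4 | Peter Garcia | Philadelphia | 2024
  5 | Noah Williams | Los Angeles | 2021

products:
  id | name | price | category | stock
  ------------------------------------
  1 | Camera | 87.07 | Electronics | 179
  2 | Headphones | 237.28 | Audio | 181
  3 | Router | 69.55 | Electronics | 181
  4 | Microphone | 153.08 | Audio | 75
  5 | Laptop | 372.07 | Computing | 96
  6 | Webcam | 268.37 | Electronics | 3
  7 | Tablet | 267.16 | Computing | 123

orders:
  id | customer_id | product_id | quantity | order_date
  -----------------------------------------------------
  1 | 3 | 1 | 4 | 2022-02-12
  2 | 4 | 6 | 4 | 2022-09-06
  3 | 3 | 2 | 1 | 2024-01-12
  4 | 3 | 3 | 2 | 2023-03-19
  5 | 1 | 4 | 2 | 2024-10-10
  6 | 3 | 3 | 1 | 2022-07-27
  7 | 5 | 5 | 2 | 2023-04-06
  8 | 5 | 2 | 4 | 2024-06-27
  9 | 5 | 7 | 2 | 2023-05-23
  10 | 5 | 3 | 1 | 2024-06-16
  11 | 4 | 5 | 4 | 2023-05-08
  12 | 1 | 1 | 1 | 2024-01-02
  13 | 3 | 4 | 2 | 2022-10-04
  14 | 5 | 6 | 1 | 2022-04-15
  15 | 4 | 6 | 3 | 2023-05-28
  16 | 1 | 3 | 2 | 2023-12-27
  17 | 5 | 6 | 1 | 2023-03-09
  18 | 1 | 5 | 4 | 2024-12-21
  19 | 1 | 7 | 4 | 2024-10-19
SELECT c.id, p.name AS customer, c.order_date FROM orders c JOIN customers p ON c.customer_id = p.id WHERE c.quantity < 4

Execution result:
id | customer | order_date
3 | Alice Williams | 2024-01-12
4 | Alice Williams | 2023-03-19
5 | Grace Brown | 2024-10-10
6 | Alice Williams | 2022-07-27
7 | Noah Williams | 2023-04-06
9 | Noah Williams | 2023-05-23
10 | Noah Williams | 2024-06-16
12 | Grace Brown | 2024-01-02
13 | Alice Williams | 2022-10-04
14 | Noah Williams | 2022-04-15
15 | Peter Garcia | 2023-05-28
16 | Grace Brown | 2023-12-27
17 | Noah Williams | 2023-03-09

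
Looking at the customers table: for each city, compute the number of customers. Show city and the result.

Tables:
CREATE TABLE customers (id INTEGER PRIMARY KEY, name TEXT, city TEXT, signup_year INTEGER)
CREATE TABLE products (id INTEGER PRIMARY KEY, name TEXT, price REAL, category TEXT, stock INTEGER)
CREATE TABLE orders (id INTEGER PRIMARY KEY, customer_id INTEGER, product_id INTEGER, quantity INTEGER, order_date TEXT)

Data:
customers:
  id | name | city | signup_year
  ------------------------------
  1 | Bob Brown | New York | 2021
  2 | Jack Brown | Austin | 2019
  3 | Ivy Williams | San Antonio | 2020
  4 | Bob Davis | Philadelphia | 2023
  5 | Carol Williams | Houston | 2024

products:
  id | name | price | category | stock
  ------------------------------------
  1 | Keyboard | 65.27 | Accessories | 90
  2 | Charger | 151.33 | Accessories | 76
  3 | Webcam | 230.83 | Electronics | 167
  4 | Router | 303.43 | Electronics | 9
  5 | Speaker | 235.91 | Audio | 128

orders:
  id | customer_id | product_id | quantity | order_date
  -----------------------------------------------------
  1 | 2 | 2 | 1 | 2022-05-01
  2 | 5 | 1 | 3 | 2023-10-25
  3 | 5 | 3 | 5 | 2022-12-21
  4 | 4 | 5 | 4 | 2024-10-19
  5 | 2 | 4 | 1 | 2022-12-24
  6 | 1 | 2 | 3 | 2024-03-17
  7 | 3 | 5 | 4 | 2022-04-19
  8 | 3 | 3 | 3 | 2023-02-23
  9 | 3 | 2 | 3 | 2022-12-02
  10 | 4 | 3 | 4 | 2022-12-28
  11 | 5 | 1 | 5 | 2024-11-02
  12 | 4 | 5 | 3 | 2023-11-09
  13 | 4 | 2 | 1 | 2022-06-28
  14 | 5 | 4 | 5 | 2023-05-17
SELECT city, COUNT(*) AS n FROM customers GROUP BY city

Execution result:
city | n
Austin | 1
Houston | 1
New York | 1
Philadelphia | 1
San Antonio | 1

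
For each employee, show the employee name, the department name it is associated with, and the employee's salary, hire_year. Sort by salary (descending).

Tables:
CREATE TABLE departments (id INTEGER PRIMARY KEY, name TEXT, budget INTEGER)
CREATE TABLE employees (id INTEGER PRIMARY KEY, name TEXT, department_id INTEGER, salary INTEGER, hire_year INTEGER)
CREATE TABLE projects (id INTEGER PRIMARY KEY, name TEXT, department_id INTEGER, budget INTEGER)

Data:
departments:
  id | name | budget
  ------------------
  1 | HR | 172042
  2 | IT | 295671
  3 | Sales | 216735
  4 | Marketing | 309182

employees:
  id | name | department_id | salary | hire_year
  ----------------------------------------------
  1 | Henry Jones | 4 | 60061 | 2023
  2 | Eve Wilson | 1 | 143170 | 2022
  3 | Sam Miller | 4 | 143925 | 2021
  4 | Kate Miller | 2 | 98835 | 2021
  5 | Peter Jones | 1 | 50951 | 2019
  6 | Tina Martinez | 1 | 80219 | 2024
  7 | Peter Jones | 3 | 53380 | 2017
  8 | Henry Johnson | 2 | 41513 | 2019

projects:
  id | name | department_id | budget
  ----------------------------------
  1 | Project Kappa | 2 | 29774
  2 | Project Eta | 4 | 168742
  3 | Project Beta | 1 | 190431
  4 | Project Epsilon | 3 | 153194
SELECT c.name, p.name AS department, c.salary, c.hire_year FROM employees c JOIN departments p ON c.department_id = p.id ORDER BY c.salary DESC

Execution result:
name | department | salary | hire_year
Sam Miller | Marketing | 143925 | 2021
Eve Wilson | HR | 143170 | 2022
Kate Miller | IT | 98835 | 2021
Tina Martinez | HR | 80219 | 2024
Henry Jones | Marketing | 60061 | 2023
Peter Jones | Sales | 53380 | 2017
Peter Jones | HR | 50951 | 2019
Henry Johnson | IT | 41513 | 2019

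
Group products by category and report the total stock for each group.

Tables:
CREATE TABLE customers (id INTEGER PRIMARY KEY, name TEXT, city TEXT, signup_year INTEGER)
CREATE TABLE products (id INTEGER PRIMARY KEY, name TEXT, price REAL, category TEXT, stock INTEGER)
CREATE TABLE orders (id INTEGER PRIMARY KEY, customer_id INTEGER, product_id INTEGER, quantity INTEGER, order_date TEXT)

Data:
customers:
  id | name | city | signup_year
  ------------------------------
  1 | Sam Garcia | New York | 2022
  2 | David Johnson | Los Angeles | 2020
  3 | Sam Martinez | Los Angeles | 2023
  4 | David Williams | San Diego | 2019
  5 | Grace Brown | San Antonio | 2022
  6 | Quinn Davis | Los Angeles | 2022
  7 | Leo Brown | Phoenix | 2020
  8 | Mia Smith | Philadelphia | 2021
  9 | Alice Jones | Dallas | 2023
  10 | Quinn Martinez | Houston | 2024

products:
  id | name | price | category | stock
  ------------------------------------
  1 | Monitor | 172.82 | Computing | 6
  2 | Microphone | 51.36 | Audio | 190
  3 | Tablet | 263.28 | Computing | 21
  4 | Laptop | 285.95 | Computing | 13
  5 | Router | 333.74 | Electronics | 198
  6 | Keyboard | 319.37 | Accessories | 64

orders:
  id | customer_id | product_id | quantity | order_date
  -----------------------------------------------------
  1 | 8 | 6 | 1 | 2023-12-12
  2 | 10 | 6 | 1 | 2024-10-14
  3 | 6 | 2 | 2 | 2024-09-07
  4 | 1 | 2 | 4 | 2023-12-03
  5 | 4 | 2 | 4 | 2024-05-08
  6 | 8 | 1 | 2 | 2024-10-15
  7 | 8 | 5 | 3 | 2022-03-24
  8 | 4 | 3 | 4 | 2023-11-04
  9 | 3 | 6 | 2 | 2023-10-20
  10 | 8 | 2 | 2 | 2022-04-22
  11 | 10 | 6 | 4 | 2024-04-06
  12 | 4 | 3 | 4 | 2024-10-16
SELECT category, SUM(stock) AS sum_stock FROM products GROUP BY category

Execution result:
category | sum_stock
Accessories | 64
Audio | 190
Computing | 40
Electronics | 198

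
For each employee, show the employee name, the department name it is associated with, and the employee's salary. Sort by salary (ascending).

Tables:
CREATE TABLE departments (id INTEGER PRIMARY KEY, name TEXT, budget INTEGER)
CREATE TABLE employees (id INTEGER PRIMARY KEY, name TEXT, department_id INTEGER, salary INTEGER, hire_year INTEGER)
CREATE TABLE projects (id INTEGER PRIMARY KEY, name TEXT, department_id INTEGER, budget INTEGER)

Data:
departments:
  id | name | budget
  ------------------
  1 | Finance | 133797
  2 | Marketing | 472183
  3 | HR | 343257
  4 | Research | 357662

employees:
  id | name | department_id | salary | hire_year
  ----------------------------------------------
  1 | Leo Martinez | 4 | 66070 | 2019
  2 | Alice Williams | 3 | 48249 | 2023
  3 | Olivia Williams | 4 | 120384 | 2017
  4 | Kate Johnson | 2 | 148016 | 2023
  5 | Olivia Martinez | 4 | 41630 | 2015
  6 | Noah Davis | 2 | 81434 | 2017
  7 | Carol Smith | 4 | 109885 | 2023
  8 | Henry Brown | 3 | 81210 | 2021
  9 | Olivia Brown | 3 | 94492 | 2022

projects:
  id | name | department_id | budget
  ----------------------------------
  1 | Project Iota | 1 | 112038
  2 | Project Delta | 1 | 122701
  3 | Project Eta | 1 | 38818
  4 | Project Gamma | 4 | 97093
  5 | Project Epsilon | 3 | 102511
SELECT c.name, p.name AS department, c.salary FROM employees c JOIN departments p ON c.department_id = p.id ORDER BY c.salary ASC

Execution result:
name | department | salary
Olivia Martinez | Research | 41630
Alice Williams | HR | 48249
Leo Martinez | Research | 66070
Henry Brown | HR | 81210
Noah Davis | Marketing | 81434
Olivia Brown | HR | 94492
Carol Smith | Research | 109885
Olivia Williams | Research | 120384
Kate Johnson | Marketing | 148016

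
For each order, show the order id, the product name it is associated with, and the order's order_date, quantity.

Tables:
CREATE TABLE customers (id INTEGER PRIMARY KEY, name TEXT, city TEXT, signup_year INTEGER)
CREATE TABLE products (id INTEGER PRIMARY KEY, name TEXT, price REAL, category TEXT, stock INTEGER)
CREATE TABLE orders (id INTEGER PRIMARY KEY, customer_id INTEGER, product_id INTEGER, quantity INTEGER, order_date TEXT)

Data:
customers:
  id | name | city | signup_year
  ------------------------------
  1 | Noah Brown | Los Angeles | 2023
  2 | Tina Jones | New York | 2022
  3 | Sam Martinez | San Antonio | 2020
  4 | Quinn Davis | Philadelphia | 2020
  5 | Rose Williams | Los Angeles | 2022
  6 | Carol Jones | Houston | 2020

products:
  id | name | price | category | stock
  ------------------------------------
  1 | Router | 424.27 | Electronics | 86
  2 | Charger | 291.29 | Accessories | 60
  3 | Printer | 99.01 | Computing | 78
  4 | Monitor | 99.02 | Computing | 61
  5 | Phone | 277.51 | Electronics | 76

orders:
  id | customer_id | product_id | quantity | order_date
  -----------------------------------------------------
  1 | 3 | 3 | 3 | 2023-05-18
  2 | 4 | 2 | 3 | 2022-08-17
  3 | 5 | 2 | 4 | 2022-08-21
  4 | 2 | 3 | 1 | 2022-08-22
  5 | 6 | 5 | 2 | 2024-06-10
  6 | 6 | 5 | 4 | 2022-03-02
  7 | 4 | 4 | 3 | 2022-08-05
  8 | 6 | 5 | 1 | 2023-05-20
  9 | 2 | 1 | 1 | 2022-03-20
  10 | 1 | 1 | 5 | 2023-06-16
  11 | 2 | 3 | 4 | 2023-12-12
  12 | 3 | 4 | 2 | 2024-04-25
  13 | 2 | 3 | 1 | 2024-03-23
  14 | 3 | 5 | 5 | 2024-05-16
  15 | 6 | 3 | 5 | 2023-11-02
SELECT c.id, p.name AS product, c.order_date, c.quantity FROM orders c JOIN products p ON c.product_id = p.id

Execution result:
id | product | order_date | quantity
1 | Printer | 2023-05-18 | 3
2 | Charger | 2022-08-17 | 3
3 | Charger | 2022-08-21 | 4
4 | Printer | 2022-08-22 | 1
5 | Phone | 2024-06-10 | 2
6 | Phone | 2022-03-02 | 4
7 | Monitor | 2022-08-05 | 3
8 | Phone | 2023-05-20 | 1
9 | Router | 2022-03-20 | 1
10 | Router | 2023-06-16 | 5
11 | Printer | 2023-12-12 | 4
12 | Monitor | 2024-04-25 | 2
13 | Printer | 2024-03-23 | 1
14 | Phone | 2024-05-16 | 5
15 | Printer | 2023-11-02 | 5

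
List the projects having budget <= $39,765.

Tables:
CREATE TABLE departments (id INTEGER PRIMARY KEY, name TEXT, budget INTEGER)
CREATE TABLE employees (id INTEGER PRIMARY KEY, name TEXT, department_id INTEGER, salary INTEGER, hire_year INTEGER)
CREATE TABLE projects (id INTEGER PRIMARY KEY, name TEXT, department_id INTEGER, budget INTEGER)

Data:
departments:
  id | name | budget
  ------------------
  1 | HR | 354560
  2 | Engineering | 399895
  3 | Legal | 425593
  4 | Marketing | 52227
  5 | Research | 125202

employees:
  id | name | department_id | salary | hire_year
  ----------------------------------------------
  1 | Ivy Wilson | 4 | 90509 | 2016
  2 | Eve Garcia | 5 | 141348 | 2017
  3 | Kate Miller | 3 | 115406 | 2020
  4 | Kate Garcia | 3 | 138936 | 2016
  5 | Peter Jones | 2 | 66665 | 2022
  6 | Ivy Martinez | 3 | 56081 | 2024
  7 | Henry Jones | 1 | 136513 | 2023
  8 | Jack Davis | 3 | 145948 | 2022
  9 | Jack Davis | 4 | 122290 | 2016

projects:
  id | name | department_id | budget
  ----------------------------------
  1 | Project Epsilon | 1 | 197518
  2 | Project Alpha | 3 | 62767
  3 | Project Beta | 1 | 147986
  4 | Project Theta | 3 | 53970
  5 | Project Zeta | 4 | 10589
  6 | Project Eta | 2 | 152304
SELECT name, budget FROM projects WHERE budget <= 39765

Execution result:
name | budget
Project Zeta | 10589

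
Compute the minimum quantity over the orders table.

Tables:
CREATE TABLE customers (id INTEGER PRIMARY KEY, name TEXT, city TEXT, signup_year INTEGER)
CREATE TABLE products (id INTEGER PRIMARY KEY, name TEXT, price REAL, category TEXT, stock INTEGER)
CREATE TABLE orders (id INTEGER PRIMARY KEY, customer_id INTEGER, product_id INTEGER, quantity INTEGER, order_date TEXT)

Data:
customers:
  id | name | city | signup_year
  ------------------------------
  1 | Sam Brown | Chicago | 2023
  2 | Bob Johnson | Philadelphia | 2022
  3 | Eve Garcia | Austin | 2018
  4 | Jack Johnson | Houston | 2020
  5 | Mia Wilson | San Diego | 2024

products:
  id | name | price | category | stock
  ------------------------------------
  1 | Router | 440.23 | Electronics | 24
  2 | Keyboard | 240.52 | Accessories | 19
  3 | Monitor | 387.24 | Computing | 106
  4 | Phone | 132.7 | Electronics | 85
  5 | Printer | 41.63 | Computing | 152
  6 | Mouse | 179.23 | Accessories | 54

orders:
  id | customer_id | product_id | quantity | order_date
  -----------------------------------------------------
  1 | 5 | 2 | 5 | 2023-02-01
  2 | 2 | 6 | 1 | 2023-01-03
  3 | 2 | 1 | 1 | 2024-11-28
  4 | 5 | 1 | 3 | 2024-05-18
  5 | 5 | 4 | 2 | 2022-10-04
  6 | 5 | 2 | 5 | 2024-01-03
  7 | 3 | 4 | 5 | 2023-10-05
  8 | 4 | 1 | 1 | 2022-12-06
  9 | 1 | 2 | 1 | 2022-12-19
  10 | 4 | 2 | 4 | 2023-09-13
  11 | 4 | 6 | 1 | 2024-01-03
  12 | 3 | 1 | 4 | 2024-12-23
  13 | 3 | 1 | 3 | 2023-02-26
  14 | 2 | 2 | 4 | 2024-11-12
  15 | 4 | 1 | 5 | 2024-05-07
SELECT MIN(quantity) FROM orders

Execution result:
1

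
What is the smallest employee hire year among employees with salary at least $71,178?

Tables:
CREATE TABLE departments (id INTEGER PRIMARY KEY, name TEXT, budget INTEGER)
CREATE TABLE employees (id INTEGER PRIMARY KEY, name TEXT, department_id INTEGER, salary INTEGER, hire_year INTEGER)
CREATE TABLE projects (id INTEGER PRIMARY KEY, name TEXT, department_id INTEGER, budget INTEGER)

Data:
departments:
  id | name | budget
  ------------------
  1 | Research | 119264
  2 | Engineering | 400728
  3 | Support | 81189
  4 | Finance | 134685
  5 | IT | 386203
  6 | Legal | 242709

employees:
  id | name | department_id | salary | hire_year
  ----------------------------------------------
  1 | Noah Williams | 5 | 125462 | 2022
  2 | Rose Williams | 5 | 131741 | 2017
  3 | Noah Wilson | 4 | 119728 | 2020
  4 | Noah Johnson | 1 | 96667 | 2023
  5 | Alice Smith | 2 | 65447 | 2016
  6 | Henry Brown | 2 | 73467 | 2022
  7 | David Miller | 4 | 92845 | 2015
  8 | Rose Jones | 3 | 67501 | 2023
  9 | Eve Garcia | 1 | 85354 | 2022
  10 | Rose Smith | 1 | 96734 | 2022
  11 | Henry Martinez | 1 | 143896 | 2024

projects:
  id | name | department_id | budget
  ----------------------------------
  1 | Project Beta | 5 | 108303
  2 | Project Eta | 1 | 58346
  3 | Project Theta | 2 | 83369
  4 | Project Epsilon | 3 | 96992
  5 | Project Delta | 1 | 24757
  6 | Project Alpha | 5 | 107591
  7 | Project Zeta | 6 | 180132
SELECT MIN(hire_year) FROM employees WHERE salary >= 71178

Execution result:
2015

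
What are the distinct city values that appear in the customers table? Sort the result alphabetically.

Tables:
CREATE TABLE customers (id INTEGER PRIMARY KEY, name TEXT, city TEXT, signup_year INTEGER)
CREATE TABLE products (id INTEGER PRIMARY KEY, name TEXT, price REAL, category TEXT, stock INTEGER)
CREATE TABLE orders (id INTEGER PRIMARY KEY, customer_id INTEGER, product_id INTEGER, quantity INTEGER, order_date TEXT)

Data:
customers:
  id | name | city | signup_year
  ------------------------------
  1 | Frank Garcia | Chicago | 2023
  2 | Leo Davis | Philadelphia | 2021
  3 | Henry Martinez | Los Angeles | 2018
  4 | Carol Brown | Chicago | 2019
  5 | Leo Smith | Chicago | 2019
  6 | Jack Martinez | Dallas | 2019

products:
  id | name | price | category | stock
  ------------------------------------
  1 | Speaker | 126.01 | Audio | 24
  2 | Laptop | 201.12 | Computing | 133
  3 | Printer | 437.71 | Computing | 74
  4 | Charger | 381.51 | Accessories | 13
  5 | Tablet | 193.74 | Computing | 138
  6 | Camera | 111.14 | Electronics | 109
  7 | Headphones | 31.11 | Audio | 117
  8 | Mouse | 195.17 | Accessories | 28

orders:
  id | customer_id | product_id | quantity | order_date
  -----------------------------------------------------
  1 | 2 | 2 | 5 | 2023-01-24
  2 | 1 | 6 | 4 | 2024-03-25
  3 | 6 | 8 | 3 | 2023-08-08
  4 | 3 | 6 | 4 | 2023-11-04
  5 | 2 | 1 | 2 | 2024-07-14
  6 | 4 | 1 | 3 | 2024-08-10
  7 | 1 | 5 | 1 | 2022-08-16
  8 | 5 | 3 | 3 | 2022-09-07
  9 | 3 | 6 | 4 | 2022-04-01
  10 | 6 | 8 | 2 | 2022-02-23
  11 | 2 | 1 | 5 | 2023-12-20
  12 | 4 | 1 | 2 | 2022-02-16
SELECT DISTINCT city FROM customers ORDER BY city

Execution result:
city
Chicago
Dallas
Los Angeles
Philadelphia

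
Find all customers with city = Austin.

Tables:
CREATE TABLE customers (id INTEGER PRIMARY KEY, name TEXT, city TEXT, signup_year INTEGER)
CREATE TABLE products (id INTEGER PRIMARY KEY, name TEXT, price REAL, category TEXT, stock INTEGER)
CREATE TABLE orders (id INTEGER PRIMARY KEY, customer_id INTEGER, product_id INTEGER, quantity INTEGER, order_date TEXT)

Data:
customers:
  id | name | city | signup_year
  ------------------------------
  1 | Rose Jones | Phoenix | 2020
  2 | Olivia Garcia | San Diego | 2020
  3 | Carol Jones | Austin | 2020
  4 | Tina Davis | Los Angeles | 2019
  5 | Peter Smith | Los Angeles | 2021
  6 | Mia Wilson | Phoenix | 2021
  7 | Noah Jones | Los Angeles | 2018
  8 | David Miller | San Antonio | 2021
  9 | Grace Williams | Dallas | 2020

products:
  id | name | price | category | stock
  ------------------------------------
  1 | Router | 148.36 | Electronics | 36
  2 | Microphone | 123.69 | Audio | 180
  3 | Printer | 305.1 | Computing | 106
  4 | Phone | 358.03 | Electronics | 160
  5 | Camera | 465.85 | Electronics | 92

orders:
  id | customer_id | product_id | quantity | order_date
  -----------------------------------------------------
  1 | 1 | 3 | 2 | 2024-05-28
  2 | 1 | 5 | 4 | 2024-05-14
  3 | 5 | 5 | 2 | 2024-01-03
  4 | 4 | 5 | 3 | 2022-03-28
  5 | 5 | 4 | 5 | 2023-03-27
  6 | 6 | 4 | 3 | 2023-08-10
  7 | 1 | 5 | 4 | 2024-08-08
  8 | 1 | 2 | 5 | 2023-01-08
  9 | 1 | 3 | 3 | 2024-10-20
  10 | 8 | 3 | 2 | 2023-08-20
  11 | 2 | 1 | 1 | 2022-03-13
SELECT name, city FROM customers WHERE city = 'Austin'

Execution result:
name | city
Carol Jones | Austin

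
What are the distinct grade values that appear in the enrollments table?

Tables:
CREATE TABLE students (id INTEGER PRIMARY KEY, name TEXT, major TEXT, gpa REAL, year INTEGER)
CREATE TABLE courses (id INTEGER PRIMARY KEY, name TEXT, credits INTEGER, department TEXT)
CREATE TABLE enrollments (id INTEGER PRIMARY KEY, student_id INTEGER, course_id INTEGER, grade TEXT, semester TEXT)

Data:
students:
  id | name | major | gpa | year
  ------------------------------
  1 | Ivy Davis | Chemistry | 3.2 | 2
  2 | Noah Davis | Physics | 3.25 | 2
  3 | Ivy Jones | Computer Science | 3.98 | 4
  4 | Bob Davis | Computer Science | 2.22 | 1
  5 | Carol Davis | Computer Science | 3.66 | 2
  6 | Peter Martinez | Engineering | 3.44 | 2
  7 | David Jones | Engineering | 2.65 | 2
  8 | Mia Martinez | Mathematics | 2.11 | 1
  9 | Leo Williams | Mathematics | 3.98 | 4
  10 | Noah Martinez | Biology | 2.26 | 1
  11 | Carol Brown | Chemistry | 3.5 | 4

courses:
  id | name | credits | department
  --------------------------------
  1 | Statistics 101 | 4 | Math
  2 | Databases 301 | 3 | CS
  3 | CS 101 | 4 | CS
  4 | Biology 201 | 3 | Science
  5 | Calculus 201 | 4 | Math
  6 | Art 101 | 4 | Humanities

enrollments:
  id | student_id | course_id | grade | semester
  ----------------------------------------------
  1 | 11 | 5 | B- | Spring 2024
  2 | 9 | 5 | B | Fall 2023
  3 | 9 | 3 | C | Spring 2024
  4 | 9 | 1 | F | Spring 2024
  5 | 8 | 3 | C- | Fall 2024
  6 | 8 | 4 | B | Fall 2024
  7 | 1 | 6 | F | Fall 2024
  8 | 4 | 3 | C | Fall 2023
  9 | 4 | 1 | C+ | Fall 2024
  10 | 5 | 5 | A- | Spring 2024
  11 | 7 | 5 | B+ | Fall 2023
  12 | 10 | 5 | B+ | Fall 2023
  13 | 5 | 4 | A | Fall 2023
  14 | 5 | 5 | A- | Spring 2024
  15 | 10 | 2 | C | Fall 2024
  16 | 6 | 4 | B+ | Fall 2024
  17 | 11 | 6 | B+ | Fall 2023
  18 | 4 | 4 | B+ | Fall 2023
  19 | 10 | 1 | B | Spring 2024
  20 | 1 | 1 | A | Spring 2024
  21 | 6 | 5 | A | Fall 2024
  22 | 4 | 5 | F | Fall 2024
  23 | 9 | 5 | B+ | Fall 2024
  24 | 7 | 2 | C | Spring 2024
SELECT DISTINCT grade FROM enrollments

Execution result:
grade
B-
B
C
F
C-
C+
A-
B+
A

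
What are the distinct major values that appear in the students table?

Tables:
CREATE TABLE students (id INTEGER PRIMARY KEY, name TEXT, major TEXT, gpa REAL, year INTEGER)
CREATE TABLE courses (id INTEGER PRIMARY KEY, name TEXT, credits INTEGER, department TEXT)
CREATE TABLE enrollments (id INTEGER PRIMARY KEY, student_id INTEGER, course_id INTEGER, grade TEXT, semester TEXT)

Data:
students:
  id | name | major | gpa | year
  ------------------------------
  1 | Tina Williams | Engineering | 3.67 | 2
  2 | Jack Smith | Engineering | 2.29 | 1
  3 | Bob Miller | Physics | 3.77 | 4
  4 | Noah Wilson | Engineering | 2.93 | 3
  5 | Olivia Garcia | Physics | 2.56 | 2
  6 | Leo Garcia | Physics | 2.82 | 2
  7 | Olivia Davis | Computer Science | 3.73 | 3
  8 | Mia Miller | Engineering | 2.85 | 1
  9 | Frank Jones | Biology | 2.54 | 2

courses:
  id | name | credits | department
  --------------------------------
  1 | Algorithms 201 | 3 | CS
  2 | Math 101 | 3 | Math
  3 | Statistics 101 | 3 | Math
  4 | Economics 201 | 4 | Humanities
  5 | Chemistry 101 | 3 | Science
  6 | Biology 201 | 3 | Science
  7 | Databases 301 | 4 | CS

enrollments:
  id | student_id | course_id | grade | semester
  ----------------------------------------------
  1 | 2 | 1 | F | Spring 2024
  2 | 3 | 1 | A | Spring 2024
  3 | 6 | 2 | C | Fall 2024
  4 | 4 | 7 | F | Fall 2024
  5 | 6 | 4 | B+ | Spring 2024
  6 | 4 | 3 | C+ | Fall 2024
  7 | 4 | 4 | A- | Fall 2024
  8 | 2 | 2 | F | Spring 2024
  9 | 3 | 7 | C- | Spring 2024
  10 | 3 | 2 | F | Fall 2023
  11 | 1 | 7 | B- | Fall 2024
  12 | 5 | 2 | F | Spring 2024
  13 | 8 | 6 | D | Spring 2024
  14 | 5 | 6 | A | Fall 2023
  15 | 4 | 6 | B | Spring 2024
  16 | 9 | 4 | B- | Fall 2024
SELECT DISTINCT major FROM students

Execution result:
major
Engineering
Physics
Computer Science
Biology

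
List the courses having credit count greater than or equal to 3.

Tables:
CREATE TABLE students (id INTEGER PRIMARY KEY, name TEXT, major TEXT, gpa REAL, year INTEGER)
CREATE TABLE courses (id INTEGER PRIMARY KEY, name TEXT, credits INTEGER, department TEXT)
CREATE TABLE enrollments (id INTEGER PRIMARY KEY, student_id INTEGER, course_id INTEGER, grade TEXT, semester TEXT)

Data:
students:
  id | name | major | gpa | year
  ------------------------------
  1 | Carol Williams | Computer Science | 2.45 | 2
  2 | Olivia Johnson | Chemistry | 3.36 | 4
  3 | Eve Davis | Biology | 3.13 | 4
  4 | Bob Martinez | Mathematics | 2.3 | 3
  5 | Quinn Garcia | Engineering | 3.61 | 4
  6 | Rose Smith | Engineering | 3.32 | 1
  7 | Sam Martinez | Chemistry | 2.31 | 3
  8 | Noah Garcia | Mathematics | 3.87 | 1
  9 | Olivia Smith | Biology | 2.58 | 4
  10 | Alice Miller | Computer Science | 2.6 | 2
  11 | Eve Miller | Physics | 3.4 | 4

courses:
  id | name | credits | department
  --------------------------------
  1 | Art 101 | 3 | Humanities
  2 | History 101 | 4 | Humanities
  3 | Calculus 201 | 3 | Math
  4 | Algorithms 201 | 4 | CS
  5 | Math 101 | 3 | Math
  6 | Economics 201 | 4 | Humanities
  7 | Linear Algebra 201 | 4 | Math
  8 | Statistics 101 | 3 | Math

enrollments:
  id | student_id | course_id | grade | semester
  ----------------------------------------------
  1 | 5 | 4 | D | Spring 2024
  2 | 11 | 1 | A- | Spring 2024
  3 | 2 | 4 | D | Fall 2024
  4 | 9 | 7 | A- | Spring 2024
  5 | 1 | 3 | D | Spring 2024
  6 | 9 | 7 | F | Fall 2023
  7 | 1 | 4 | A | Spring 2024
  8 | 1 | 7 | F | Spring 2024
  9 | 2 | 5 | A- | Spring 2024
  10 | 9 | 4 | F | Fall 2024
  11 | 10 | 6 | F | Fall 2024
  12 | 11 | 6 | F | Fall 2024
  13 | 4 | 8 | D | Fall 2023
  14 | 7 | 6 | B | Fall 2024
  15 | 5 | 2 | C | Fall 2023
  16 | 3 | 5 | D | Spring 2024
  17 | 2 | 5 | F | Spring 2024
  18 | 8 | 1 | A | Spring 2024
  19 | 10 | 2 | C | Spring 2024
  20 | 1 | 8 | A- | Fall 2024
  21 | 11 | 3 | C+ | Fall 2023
SELECT name, credits FROM courses WHERE credits >= 3

Execution result:
name | credits
Art 101 | 3
History 101 | 4
Calculus 201 | 3
Algorithms 201 | 4
Math 101 | 3
Economics 201 | 4
Linear Algebra 201 | 4
Statistics 101 | 3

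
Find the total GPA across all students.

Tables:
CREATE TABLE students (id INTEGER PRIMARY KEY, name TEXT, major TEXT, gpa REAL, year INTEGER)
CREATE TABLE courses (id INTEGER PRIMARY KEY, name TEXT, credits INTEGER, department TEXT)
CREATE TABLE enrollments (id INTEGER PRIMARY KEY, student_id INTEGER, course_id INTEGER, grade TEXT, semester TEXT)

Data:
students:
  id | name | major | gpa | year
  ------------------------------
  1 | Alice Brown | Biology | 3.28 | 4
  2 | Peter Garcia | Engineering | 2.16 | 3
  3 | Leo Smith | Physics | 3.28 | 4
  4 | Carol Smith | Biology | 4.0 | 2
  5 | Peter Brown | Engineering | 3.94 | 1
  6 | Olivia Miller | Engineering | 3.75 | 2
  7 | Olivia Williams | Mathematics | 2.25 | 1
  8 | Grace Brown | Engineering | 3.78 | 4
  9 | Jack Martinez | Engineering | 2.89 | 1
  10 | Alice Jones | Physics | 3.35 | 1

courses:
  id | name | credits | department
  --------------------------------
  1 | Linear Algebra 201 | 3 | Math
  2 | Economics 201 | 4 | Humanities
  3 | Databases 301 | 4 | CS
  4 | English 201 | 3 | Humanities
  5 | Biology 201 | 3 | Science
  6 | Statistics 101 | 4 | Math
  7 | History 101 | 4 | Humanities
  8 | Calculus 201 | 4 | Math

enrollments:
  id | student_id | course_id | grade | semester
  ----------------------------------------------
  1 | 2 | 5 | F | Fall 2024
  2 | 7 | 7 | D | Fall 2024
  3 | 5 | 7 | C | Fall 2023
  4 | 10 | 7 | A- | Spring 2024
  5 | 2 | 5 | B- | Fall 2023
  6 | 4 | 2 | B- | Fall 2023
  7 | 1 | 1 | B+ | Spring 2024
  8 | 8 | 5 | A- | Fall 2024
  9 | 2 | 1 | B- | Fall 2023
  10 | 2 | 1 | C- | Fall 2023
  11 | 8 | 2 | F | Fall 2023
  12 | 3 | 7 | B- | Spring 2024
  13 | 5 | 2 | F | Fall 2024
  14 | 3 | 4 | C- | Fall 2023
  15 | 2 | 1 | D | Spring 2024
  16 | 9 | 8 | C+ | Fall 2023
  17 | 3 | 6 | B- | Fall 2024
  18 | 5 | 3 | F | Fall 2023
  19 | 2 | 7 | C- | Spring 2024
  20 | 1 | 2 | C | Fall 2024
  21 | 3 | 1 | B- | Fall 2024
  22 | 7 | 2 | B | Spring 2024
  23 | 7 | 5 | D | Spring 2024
SELECT SUM(gpa) FROM students

Execution result:
32.68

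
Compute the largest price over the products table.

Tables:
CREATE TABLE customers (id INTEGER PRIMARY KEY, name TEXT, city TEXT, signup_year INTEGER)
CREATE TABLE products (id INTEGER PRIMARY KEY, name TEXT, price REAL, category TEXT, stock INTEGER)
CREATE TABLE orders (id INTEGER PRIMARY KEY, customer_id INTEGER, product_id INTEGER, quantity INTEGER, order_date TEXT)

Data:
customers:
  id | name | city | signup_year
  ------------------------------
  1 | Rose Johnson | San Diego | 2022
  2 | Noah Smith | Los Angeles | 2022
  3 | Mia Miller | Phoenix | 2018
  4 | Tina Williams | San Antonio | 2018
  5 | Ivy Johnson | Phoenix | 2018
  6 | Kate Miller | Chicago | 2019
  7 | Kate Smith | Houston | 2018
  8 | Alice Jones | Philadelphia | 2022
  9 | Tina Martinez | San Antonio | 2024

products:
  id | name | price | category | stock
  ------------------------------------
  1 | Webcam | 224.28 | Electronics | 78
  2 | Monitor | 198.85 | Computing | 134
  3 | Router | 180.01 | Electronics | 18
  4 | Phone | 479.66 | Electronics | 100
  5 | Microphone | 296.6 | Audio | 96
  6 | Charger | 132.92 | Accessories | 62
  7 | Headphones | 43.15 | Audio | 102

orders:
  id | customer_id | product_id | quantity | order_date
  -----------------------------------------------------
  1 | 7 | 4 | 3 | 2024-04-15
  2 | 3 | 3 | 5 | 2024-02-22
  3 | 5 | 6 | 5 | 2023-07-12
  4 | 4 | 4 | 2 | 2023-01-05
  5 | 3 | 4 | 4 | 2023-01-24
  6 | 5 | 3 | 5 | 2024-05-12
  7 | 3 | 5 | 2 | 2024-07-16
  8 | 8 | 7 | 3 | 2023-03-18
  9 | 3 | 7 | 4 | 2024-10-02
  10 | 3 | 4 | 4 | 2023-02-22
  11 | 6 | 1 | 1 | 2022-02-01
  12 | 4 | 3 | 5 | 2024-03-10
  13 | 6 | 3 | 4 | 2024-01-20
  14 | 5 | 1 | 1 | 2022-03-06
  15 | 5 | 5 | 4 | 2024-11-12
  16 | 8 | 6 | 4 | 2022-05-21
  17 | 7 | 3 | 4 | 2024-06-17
SELECT MAX(price) FROM products

Execution result:
479.66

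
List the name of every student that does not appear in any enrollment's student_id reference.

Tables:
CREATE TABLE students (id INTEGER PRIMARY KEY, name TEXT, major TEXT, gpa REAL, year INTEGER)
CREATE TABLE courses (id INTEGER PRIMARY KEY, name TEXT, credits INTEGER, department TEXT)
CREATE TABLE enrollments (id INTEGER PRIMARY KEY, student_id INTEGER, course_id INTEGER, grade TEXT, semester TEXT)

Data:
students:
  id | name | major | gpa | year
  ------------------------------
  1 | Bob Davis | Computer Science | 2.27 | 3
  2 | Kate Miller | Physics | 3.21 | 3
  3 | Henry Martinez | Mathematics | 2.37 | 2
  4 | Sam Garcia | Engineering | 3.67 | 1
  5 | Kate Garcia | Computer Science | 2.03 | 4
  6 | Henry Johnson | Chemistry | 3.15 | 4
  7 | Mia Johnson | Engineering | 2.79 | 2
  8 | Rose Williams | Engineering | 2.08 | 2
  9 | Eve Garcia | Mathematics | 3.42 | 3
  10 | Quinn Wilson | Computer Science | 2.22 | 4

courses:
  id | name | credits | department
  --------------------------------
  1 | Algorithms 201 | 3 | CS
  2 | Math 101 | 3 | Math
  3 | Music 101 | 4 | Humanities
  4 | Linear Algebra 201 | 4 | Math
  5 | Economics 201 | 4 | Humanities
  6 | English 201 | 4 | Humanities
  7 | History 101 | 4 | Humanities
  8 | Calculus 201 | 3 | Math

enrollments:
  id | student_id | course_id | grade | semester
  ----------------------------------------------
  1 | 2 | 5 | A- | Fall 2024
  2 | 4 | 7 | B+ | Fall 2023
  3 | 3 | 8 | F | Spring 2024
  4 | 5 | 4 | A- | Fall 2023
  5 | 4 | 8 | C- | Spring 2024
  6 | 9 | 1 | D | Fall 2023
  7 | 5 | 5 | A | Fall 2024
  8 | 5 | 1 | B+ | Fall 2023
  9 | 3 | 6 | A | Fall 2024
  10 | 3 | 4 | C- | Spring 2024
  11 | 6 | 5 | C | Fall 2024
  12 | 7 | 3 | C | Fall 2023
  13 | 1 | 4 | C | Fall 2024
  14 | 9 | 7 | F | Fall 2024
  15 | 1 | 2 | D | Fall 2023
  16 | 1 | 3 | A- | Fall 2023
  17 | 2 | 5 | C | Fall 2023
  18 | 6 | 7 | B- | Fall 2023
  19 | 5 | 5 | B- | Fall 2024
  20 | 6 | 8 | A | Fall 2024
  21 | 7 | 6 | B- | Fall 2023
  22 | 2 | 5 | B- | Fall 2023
SELECT p.name FROM students p LEFT JOIN enrollments c ON c.student_id = p.id WHERE c.id IS NULL

Execution result:
name
Rose Williams
Quinn Wilson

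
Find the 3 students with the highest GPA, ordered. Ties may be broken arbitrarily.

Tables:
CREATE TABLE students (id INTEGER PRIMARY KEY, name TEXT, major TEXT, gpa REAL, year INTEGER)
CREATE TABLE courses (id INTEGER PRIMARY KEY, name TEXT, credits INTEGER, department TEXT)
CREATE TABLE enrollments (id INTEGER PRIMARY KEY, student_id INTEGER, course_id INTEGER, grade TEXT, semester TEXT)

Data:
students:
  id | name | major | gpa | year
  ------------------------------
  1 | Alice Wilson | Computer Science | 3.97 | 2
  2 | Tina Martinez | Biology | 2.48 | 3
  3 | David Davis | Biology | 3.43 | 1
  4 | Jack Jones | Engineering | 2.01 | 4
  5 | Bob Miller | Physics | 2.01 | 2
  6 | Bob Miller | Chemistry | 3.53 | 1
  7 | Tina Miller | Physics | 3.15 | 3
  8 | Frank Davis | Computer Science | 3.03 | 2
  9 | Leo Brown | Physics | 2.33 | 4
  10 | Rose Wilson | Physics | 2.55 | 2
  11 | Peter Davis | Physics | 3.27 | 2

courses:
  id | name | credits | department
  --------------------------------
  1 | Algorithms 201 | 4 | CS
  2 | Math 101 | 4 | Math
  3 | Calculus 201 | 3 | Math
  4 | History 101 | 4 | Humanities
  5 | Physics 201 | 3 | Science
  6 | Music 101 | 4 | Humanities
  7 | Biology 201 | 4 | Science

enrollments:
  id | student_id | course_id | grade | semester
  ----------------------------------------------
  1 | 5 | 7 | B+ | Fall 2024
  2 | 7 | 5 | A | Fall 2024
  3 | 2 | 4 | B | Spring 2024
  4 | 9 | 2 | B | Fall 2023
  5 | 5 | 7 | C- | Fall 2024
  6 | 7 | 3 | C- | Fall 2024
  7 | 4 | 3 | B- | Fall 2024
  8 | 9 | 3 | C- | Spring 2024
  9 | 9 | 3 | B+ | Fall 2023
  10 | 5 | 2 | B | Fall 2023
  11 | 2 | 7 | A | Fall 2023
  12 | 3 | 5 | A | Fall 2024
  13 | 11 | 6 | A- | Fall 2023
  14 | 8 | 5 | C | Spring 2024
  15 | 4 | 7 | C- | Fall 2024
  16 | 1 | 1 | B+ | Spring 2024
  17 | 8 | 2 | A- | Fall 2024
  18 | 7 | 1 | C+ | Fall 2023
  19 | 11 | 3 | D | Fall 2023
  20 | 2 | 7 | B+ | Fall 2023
SELECT name, gpa FROM students ORDER BY gpa DESC LIMIT 3

Execution result:
name | gpa
Alice Wilson | 3.97
Bob Miller | 3.53
David Davis | 3.43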